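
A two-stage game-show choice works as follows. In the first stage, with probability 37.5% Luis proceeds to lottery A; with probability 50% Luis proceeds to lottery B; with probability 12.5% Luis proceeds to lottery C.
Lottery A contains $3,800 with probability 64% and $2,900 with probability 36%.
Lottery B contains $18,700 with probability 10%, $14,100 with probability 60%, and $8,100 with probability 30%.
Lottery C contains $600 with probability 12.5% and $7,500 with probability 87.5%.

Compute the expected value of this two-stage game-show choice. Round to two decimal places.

$8,513.19

EV(A) = 0.64 × 3800 + 0.36 × 2900 = 2432 + 1044 = 3476
EV(B) = 0.1 × 18700 + 0.6 × 14100 + 0.3 × 8100 = 1870 + 8460 + 2430 = 12760
EV(C) = 0.125 × 600 + 0.875 × 7500 = 75 + 6562.5 = 6637.5
Overall = 0.375 × 3476 + 0.5 × 12760 + 0.125 × 6637.5 = 1303.5 + 6380 + 829.6875 = 8513.1875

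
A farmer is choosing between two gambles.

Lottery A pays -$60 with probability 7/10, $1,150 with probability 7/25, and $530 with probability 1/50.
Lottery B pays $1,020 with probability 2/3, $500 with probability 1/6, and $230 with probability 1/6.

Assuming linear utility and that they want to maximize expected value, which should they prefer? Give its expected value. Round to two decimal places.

Lottery A = 7/10 × (-60) + 7/25 × 1150 + 1/50 × 530 = -42 + 322 + 10.6 = 290.6
Lottery B = 2/3 × 1020 + 1/6 × 500 + 1/6 × 230 = 680 + 83.3333 + 38.3333 = 801.6667

Lottery B ($801.67)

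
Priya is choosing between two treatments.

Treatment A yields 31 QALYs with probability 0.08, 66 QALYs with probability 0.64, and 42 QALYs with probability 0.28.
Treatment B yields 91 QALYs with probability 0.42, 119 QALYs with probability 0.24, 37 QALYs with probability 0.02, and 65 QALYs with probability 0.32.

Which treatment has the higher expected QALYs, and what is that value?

Treatment A = 0.08 × 31 + 0.64 × 66 + 0.28 × 42 = 2.48 + 42.24 + 11.76 = 56.48
Treatment B = 0.42 × 91 + 0.24 × 119 + 0.02 × 37 + 0.32 × 65 = 38.22 + 28.56 + 0.74 + 20.8 = 88.32

Treatment B (88.32 QALYs)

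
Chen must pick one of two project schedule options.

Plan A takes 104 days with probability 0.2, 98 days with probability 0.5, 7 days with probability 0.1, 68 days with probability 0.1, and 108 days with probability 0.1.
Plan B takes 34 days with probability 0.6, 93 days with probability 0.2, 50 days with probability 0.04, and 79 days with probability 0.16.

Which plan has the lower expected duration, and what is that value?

Plan B (53.64 days)

Plan A = 0.2 × 104 + 0.5 × 98 + 0.1 × 7 + 0.1 × 68 + 0.1 × 108 = 20.8 + 49 + 0.7 + 6.8 + 10.8 = 88.1
Plan B = 0.6 × 34 + 0.2 × 93 + 0.04 × 50 + 0.16 × 79 = 20.4 + 18.6 + 2 + 12.64 = 53.64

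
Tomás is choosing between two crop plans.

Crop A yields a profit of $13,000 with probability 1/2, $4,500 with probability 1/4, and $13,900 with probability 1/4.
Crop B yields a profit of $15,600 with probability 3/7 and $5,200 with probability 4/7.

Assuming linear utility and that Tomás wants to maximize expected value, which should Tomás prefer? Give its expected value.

Crop A = 1/2 × 13000 + 1/4 × 4500 + 1/4 × 13900 = 6500 + 1125 + 3475 = 11100
Crop B = 3/7 × 15600 + 4/7 × 5200 = 6685.7143 + 2971.4286 = 9657.1429

Crop A ($11,100)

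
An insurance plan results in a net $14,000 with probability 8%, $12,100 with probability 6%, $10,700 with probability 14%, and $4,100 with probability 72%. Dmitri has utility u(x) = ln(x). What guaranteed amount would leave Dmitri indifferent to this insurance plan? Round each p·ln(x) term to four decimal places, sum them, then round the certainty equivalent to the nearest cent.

$5,520.37

E[u] = 0.08·ln(14000) + 0.06·ln(12100) + 0.14·ln(10700) + 0.72·ln(4100) = 0.7637 + 0.5641 + 1.2989 + 5.9895 = 8.6162
CE = e^8.6162 ≈ 5520.37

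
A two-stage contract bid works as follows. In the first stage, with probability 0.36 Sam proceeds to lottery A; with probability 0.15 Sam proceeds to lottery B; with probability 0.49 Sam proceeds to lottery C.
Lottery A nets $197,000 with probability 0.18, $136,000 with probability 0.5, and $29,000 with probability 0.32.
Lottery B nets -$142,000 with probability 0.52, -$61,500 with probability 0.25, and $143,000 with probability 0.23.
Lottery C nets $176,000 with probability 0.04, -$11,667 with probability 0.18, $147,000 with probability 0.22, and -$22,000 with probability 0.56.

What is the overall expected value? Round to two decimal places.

$44,368.02

EV(A) = 0.18 × 197000 + 0.5 × 136000 + 0.32 × 29000 = 35460 + 68000 + 9280 = 112740
EV(B) = 0.52 × (-142000) + 0.25 × (-61500) + 0.23 × 143000 = -73840 − 15375 + 32890 = -56325
EV(C) = 0.04 × 176000 + 0.18 × (-11667) + 0.22 × 147000 + 0.56 × (-22000) = 7040 − 2100.06 + 32340 − 12320 = 24959.94
Overall = 0.36 × 112740 + 0.15 × (-56325) + 0.49 × 24959.94 = 40586.4 − 8448.75 + 12230.3706 = 44368.0206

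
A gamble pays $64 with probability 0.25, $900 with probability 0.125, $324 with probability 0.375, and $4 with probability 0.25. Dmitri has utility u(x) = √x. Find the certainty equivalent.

$169

E[u] = 0.25·√64 + 0.125·√900 + 0.375·√324 + 0.25·√4 = 0.25·8 + 0.125·30 + 0.375·18 + 0.25·2 = 13
CE = (13)² = 169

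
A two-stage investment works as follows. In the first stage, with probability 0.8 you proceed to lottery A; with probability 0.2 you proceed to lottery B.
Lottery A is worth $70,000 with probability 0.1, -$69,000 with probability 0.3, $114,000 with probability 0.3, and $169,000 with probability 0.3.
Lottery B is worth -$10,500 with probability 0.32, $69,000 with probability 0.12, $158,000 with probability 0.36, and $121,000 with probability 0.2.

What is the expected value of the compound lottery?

EV(A) = 0.1 × 70000 + 0.3 × (-69000) + 0.3 × 114000 + 0.3 × 169000 = 7000 − 20700 + 34200 + 50700 = 71200
EV(B) = 0.32 × (-10500) + 0.12 × 69000 + 0.36 × 158000 + 0.2 × 121000 = -3360 + 8280 + 56880 + 24200 = 86000
Overall = 0.8 × 71200 + 0.2 × 86000 = 56960 + 17200 = 74160

$74,160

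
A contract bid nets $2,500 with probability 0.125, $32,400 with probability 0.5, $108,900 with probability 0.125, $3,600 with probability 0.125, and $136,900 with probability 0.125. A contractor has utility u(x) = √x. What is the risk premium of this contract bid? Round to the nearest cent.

E[u] = 0.125·√2500 + 0.5·√32400 + 0.125·√108900 + 0.125·√3600 + 0.125·√136900 = 0.125·50 + 0.5·180 + 0.125·330 + 0.125·60 + 0.125·370 = 191.25
CE = (191.25)² = 36576.5625
Risk premium = EV − CE = 47687.5 − 36576.5625 = 11110.9375

$11,110.94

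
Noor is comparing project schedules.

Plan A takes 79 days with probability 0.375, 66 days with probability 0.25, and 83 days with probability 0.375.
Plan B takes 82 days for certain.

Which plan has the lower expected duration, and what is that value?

Plan A = 0.375 × 79 + 0.25 × 66 + 0.375 × 83 = 29.625 + 16.5 + 31.125 = 77.25
Plan B: 82 (certain)

Plan A (77.25 days)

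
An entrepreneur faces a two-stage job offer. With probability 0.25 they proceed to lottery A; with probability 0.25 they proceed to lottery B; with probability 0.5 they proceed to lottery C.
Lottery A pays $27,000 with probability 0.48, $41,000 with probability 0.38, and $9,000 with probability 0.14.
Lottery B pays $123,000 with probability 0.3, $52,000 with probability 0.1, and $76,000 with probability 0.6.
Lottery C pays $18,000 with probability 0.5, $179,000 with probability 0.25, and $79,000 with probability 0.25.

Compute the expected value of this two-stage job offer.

$66,125

EV(A) = 0.48 × 27000 + 0.38 × 41000 + 0.14 × 9000 = 12960 + 15580 + 1260 = 29800
EV(B) = 0.3 × 123000 + 0.1 × 52000 + 0.6 × 76000 = 36900 + 5200 + 45600 = 87700
EV(C) = 0.5 × 18000 + 0.25 × 179000 + 0.25 × 79000 = 9000 + 44750 + 19750 = 73500
Overall = 0.25 × 29800 + 0.25 × 87700 + 0.5 × 73500 = 7450 + 21925 + 36750 = 66125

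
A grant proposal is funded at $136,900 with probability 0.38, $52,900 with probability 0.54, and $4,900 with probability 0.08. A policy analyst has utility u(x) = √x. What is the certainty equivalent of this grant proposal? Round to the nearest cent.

$73,116.16

E[u] = 0.38·√136900 + 0.54·√52900 + 0.08·√4900 = 0.38·370 + 0.54·230 + 0.08·70 = 270.4
CE = (270.4)² = 73116.16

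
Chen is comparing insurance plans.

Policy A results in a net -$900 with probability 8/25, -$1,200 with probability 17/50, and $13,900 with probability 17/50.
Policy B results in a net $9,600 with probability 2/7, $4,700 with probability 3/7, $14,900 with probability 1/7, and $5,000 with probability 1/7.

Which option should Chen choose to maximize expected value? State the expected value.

Policy A = 8/25 × (-900) + 17/50 × (-1200) + 17/50 × 13900 = -288 − 408 + 4726 = 4030
Policy B = 2/7 × 9600 + 3/7 × 4700 + 1/7 × 14900 + 1/7 × 5000 = 2742.8571 + 2014.2857 + 2128.5714 + 714.2857 = 7600

Policy B ($7,600)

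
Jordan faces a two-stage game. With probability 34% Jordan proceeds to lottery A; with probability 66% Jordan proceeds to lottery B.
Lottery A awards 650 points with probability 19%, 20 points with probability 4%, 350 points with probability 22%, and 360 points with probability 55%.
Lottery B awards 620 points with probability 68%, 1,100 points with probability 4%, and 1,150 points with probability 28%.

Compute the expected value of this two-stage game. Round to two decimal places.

655.58 points

EV(A) = 0.19 × 650 + 0.04 × 20 + 0.22 × 350 + 0.55 × 360 = 123.5 + 0.8 + 77 + 198 = 399.3
EV(B) = 0.68 × 620 + 0.04 × 1100 + 0.28 × 1150 = 421.6 + 44 + 322 = 787.6
Overall = 0.34 × 399.3 + 0.66 × 787.6 = 135.762 + 519.816 = 655.578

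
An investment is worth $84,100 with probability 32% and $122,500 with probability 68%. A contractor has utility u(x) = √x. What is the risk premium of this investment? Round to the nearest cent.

$783.36

E[u] = 0.32·√84100 + 0.68·√122500 = 0.32·290 + 0.68·350 = 330.8
CE = (330.8)² = 109428.64
Risk premium = EV − CE = 110212 − 109428.64 = 783.36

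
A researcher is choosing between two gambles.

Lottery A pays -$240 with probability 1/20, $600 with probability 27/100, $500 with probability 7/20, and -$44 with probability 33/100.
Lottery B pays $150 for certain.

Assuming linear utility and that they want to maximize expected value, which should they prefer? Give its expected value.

Lottery A ($310.48)

Lottery A = 1/20 × (-240) + 27/100 × 600 + 7/20 × 500 + 33/100 × (-44) = -12 + 162 + 175 − 14.52 = 310.48
Lottery B: 150 (certain)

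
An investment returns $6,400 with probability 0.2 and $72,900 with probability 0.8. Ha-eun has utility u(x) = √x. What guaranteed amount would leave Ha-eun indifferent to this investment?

E[u] = 0.2·√6400 + 0.8·√72900 = 0.2·80 + 0.8·270 = 232
CE = (232)² = 53824

$53,824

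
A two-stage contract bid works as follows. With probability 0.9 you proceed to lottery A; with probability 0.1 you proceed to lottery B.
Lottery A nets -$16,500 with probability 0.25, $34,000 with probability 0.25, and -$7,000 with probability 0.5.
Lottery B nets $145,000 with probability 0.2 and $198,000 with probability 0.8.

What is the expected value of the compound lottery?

$19,527.50

EV(A) = 0.25 × (-16500) + 0.25 × 34000 + 0.5 × (-7000) = -4125 + 8500 − 3500 = 875
EV(B) = 0.2 × 145000 + 0.8 × 198000 = 29000 + 158400 = 187400
Overall = 0.9 × 875 + 0.1 × 187400 = 787.5 + 18740 = 19527.5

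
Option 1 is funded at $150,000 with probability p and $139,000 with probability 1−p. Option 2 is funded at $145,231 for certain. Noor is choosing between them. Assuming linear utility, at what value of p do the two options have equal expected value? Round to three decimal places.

p·150000 + (1−p)·139000 = 145231
11000p + 139000 = 145231
p = (145231 − 139000) / 11000

p = 0.566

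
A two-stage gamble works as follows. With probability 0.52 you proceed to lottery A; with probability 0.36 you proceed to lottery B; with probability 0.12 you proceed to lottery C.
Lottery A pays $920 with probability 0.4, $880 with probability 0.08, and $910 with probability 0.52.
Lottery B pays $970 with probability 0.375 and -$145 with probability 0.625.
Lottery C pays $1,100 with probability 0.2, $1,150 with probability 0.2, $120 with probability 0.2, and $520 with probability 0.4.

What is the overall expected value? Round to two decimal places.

EV(A) = 0.4 × 920 + 0.08 × 880 + 0.52 × 910 = 368 + 70.4 + 473.2 = 911.6
EV(B) = 0.375 × 970 + 0.625 × (-145) = 363.75 − 90.625 = 273.125
EV(C) = 0.2 × 1100 + 0.2 × 1150 + 0.2 × 120 + 0.4 × 520 = 220 + 230 + 24 + 208 = 682
Overall = 0.52 × 911.6 + 0.36 × 273.125 + 0.12 × 682 = 474.032 + 98.325 + 81.84 = 654.197

$654.20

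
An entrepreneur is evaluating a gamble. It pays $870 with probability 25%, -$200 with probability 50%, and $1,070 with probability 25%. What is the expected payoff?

$385

EV = 0.25 × 870 + 0.5 × (-200) + 0.25 × 1070 = 217.5 − 100 + 267.5 = 385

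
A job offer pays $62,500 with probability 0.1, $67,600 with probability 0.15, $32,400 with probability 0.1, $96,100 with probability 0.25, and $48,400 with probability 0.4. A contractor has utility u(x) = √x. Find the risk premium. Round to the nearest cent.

E[u] = 0.1·√62500 + 0.15·√67600 + 0.1·√32400 + 0.25·√96100 + 0.4·√48400 = 0.1·250 + 0.15·260 + 0.1·180 + 0.25·310 + 0.4·220 = 247.5
CE = (247.5)² = 61256.25
Risk premium = EV − CE = 63015 − 61256.25 = 1758.75

$1,758.75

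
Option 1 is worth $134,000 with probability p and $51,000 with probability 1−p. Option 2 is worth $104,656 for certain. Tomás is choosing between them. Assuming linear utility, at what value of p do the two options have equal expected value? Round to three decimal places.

p = 0.646

p·134000 + (1−p)·51000 = 104656
83000p + 51000 = 104656
p = (104656 − 51000) / 83000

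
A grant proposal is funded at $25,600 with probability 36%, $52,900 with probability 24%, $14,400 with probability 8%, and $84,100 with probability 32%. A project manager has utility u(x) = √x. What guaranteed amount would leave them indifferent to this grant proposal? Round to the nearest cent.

E[u] = 0.36·√25600 + 0.24·√52900 + 0.08·√14400 + 0.32·√84100 = 0.36·160 + 0.24·230 + 0.08·120 + 0.32·290 = 215.2
CE = (215.2)² = 46311.04

$46,311.04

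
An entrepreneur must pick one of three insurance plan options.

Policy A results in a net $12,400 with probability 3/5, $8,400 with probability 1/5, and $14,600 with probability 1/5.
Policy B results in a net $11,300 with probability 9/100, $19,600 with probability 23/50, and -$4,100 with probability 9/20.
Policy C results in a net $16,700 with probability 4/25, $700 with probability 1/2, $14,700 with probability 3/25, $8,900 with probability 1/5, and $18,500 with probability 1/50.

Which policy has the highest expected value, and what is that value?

Policy A = 3/5 × 12400 + 1/5 × 8400 + 1/5 × 14600 = 7440 + 1680 + 2920 = 12040
Policy B = 9/100 × 11300 + 23/50 × 19600 + 9/20 × (-4100) = 1017 + 9016 − 1845 = 8188
Policy C = 4/25 × 16700 + 1/2 × 700 + 3/25 × 14700 + 1/5 × 8900 + 1/50 × 18500 = 2672 + 350 + 1764 + 1780 + 370 = 6936

Policy A ($12,040)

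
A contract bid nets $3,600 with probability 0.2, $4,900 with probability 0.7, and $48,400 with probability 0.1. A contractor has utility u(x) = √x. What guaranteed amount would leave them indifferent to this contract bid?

$6,889

E[u] = 0.2·√3600 + 0.7·√4900 + 0.1·√48400 = 0.2·60 + 0.7·70 + 0.1·220 = 83
CE = (83)² = 6889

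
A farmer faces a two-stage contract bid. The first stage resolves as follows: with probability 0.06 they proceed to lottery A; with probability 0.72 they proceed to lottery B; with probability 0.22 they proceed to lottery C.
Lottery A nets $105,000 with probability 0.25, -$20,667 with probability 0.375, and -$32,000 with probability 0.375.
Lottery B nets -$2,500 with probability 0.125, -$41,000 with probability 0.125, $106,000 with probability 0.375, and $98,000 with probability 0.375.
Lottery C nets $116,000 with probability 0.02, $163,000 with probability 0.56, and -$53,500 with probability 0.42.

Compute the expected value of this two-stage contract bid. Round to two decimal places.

EV(A) = 0.25 × 105000 + 0.375 × (-20667) + 0.375 × (-32000) = 26250 − 7750.125 − 12000 = 6499.875
EV(B) = 0.125 × (-2500) + 0.125 × (-41000) + 0.375 × 106000 + 0.375 × 98000 = -312.5 − 5125 + 39750 + 36750 = 71062.5
EV(C) = 0.02 × 116000 + 0.56 × 163000 + 0.42 × (-53500) = 2320 + 91280 − 22470 = 71130
Overall = 0.06 × 6499.875 + 0.72 × 71062.5 + 0.22 × 71130 = 389.9925 + 51165 + 15648.6 = 67203.5925

$67,203.59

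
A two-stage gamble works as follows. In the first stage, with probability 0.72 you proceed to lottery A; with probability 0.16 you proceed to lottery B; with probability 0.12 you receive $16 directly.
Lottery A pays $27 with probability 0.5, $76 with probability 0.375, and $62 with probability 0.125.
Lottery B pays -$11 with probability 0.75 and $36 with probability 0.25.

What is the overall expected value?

EV(A) = 0.5 × 27 + 0.375 × 76 + 0.125 × 62 = 13.5 + 28.5 + 7.75 = 49.75
EV(B) = 0.75 × (-11) + 0.25 × 36 = -8.25 + 9 = 0.75
Branch C: 16 (certain)
Overall = 0.72 × 49.75 + 0.16 × 0.75 + 0.12 × 16 = 35.82 + 0.12 + 1.92 = 37.86

$37.86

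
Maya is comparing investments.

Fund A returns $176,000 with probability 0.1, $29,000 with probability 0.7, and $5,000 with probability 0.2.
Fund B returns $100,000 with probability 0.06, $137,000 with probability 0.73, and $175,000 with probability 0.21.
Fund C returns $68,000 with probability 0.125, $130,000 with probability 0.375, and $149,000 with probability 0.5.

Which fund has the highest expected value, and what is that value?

Fund B ($142,760)

Fund A = 0.1 × 176000 + 0.7 × 29000 + 0.2 × 5000 = 17600 + 20300 + 1000 = 38900
Fund B = 0.06 × 100000 + 0.73 × 137000 + 0.21 × 175000 = 6000 + 100010 + 36750 = 142760
Fund C = 0.125 × 68000 + 0.375 × 130000 + 0.5 × 149000 = 8500 + 48750 + 74500 = 131750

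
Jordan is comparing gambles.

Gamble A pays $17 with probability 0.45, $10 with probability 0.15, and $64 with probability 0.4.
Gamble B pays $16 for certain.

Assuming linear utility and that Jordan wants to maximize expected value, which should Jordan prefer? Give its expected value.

Gamble A = 0.45 × 17 + 0.15 × 10 + 0.4 × 64 = 7.65 + 1.5 + 25.6 = 34.75
Gamble B: 16 (certain)

Gamble A ($34.75)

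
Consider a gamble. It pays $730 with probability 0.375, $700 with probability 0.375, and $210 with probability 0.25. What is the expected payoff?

EV = 0.375 × 730 + 0.375 × 700 + 0.25 × 210 = 273.75 + 262.5 + 52.5 = 588.75

$588.75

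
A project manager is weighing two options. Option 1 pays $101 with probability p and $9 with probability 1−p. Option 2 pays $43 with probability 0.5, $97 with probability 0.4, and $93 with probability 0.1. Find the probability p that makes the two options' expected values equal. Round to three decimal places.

p = 0.659

EV(Option 2) = 0.5 × 43 + 0.4 × 97 + 0.1 × 93 = 21.5 + 38.8 + 9.3 = 69.6
p·101 + (1−p)·9 = 69.6
92p + 9 = 69.6
p = (69.6 − 9) / 92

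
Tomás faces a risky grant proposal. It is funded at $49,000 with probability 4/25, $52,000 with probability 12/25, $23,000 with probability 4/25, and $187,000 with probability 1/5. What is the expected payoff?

$73,880

EV = 4/25 × 49000 + 12/25 × 52000 + 4/25 × 23000 + 1/5 × 187000 = 7840 + 24960 + 3680 + 37400 = 73880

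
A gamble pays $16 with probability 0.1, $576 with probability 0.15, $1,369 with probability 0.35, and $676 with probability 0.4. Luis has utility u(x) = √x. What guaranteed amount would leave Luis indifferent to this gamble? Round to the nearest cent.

E[u] = 0.1·√16 + 0.15·√576 + 0.35·√1369 + 0.4·√676 = 0.1·4 + 0.15·24 + 0.35·37 + 0.4·26 = 27.35
CE = (27.35)² = 748.0225

$748.02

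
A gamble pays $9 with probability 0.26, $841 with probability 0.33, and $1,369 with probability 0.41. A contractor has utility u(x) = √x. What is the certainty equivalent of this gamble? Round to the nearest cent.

E[u] = 0.26·√9 + 0.33·√841 + 0.41·√1369 = 0.26·3 + 0.33·29 + 0.41·37 = 25.52
CE = (25.52)² = 651.2704

$651.27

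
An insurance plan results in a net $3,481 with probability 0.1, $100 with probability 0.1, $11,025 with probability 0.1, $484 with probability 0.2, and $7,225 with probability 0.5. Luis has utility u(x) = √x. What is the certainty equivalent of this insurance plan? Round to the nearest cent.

$4,134.49

E[u] = 0.1·√3481 + 0.1·√100 + 0.1·√11025 + 0.2·√484 + 0.5·√7225 = 0.1·59 + 0.1·10 + 0.1·105 + 0.2·22 + 0.5·85 = 64.3
CE = (64.3)² = 4134.49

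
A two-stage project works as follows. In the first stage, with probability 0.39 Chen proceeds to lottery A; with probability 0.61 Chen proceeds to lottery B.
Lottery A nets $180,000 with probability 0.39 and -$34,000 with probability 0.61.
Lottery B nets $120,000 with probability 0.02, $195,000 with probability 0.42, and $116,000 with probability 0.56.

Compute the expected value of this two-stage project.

EV(A) = 0.39 × 180000 + 0.61 × (-34000) = 70200 − 20740 = 49460
EV(B) = 0.02 × 120000 + 0.42 × 195000 + 0.56 × 116000 = 2400 + 81900 + 64960 = 149260
Overall = 0.39 × 49460 + 0.61 × 149260 = 19289.4 + 91048.6 = 110338

$110,338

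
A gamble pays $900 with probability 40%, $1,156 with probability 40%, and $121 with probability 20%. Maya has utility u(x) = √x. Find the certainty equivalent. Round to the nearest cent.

E[u] = 0.4·√900 + 0.4·√1156 + 0.2·√121 = 0.4·30 + 0.4·34 + 0.2·11 = 27.8
CE = (27.8)² = 772.84

$772.84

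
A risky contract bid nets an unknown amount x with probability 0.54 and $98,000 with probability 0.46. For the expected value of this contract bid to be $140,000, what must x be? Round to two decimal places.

0.54·x + 0.46·98000 = 140000
0.54·x = 140000 − 45080 = 94920
x = 94920 / 0.54 = 175777.7778

x = $175,777.78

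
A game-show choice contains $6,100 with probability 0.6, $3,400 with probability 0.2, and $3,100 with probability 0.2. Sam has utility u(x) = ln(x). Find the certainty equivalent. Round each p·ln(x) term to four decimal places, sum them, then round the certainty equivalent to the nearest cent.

$4,739.56

E[u] = 0.6·ln(6100) + 0.2·ln(3400) + 0.2·ln(3100) = 5.2296 + 1.6263 + 1.6078 = 8.4637
CE = e^8.4637 ≈ 4739.56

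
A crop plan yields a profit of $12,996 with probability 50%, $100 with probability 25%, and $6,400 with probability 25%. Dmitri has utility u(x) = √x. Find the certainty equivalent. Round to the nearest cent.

$6,320.25

E[u] = 0.5·√12996 + 0.25·√100 + 0.25·√6400 = 0.5·114 + 0.25·10 + 0.25·80 = 79.5
CE = (79.5)² = 6320.25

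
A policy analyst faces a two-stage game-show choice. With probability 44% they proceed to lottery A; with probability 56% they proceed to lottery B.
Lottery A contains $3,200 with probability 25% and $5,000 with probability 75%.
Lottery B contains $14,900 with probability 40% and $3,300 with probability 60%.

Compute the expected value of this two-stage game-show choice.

EV(A) = 0.25 × 3200 + 0.75 × 5000 = 800 + 3750 = 4550
EV(B) = 0.4 × 14900 + 0.6 × 3300 = 5960 + 1980 = 7940
Overall = 0.44 × 4550 + 0.56 × 7940 = 2002 + 4446.4 = 6448.4

$6,448.40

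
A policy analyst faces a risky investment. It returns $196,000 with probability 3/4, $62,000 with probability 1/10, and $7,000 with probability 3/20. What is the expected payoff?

EV = 3/4 × 196000 + 1/10 × 62000 + 3/20 × 7000 = 147000 + 6200 + 1050 = 154250

$154,250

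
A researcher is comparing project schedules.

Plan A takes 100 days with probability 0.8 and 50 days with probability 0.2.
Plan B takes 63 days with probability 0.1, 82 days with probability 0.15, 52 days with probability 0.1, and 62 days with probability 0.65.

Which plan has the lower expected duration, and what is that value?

Plan A = 0.8 × 100 + 0.2 × 50 = 80 + 10 = 90
Plan B = 0.1 × 63 + 0.15 × 82 + 0.1 × 52 + 0.65 × 62 = 6.3 + 12.3 + 5.2 + 40.3 = 64.1

Plan B (64.1 days)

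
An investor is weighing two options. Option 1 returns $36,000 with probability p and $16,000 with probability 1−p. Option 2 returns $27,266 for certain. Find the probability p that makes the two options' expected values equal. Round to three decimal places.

p·36000 + (1−p)·16000 = 27266
20000p + 16000 = 27266
p = (27266 − 16000) / 20000

p = 0.563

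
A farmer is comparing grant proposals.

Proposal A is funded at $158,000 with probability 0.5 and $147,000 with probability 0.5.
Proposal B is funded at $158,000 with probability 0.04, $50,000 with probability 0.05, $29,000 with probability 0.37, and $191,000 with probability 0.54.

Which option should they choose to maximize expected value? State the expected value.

Proposal A ($152,500)

Proposal A = 0.5 × 158000 + 0.5 × 147000 = 79000 + 73500 = 152500
Proposal B = 0.04 × 158000 + 0.05 × 50000 + 0.37 × 29000 + 0.54 × 191000 = 6320 + 2500 + 10730 + 103140 = 122690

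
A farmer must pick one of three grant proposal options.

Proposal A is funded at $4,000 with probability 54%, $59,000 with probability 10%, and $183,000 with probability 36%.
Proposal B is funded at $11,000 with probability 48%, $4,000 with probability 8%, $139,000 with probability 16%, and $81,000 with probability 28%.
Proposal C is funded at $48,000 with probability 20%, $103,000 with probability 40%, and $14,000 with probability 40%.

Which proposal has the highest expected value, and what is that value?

Proposal A = 0.54 × 4000 + 0.1 × 59000 + 0.36 × 183000 = 2160 + 5900 + 65880 = 73940
Proposal B = 0.48 × 11000 + 0.08 × 4000 + 0.16 × 139000 + 0.28 × 81000 = 5280 + 320 + 22240 + 22680 = 50520
Proposal C = 0.2 × 48000 + 0.4 × 103000 + 0.4 × 14000 = 9600 + 41200 + 5600 = 56400

Proposal A ($73,940)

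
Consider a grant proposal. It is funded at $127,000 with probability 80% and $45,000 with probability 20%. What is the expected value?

$110,600

EV = 0.8 × 127000 + 0.2 × 45000 = 101600 + 9000 = 110600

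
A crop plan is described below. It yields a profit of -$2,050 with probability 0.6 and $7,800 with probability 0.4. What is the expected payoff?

EV = 0.6 × (-2050) + 0.4 × 7800 = -1230 + 3120 = 1890

$1,890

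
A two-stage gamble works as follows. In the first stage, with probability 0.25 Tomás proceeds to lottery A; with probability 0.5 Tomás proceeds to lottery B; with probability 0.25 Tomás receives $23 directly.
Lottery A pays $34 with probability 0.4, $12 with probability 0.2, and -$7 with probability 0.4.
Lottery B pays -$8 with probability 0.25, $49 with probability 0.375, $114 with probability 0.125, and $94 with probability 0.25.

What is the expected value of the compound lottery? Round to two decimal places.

EV(A) = 0.4 × 34 + 0.2 × 12 + 0.4 × (-7) = 13.6 + 2.4 − 2.8 = 13.2
EV(B) = 0.25 × (-8) + 0.375 × 49 + 0.125 × 114 + 0.25 × 94 = -2 + 18.375 + 14.25 + 23.5 = 54.125
Branch C: 23 (certain)
Overall = 0.25 × 13.2 + 0.5 × 54.125 + 0.25 × 23 = 3.3 + 27.0625 + 5.75 = 36.1125

$36.11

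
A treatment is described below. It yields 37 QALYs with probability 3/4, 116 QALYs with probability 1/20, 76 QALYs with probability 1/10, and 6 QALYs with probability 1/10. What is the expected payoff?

EV = 3/4 × 37 + 1/20 × 116 + 1/10 × 76 + 1/10 × 6 = 27.75 + 5.8 + 7.6 + 0.6 = 41.75

41.75 QALYs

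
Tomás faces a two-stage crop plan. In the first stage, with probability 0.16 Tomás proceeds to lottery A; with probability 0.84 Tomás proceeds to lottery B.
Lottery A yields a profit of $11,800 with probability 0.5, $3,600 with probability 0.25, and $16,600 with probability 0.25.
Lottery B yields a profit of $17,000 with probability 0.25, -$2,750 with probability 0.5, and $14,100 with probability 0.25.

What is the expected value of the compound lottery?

$7,128

EV(A) = 0.5 × 11800 + 0.25 × 3600 + 0.25 × 16600 = 5900 + 900 + 4150 = 10950
EV(B) = 0.25 × 17000 + 0.5 × (-2750) + 0.25 × 14100 = 4250 − 1375 + 3525 = 6400
Overall = 0.16 × 10950 + 0.84 × 6400 = 1752 + 5376 = 7128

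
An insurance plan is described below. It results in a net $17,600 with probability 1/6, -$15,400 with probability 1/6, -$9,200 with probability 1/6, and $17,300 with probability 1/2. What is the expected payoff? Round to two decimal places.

$7,483.33

EV = 1/6 × 17600 + 1/6 × (-15400) + 1/6 × (-9200) + 1/2 × 17300 = 2933.3333 − 2566.6667 − 1533.3333 + 8650 = 7483.3333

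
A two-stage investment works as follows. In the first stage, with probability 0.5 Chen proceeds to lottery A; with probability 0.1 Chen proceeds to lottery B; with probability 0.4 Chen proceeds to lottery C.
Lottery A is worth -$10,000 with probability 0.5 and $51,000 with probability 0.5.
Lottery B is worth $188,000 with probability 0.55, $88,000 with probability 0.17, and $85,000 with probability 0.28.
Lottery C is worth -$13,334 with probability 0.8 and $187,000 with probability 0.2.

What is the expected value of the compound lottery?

$35,159.12

EV(A) = 0.5 × (-10000) + 0.5 × 51000 = -5000 + 25500 = 20500
EV(B) = 0.55 × 188000 + 0.17 × 88000 + 0.28 × 85000 = 103400 + 14960 + 23800 = 142160
EV(C) = 0.8 × (-13334) + 0.2 × 187000 = -10667.2 + 37400 = 26732.8
Overall = 0.5 × 20500 + 0.1 × 142160 + 0.4 × 26732.8 = 10250 + 14216 + 10693.12 = 35159.12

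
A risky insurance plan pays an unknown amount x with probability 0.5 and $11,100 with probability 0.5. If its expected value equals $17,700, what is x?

0.5·x + 0.5·11100 = 17700
0.5·x = 17700 − 5550 = 12150
x = 12150 / 0.5 = 24300

x = $24,300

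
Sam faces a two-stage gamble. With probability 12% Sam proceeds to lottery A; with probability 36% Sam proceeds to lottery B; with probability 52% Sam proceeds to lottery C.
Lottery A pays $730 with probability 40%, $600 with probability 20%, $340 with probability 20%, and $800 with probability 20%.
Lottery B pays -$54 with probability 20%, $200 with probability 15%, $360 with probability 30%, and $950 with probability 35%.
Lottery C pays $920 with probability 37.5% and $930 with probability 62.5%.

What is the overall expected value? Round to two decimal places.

$723.94

EV(A) = 0.4 × 730 + 0.2 × 600 + 0.2 × 340 + 0.2 × 800 = 292 + 120 + 68 + 160 = 640
EV(B) = 0.2 × (-54) + 0.15 × 200 + 0.3 × 360 + 0.35 × 950 = -10.8 + 30 + 108 + 332.5 = 459.7
EV(C) = 0.375 × 920 + 0.625 × 930 = 345 + 581.25 = 926.25
Overall = 0.12 × 640 + 0.36 × 459.7 + 0.52 × 926.25 = 76.8 + 165.492 + 481.65 = 723.942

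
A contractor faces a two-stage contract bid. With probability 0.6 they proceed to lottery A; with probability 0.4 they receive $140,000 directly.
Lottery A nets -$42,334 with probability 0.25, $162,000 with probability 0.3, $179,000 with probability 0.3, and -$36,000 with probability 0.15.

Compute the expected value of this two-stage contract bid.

EV(A) = 0.25 × (-42334) + 0.3 × 162000 + 0.3 × 179000 + 0.15 × (-36000) = -10583.5 + 48600 + 53700 − 5400 = 86316.5
Branch B: 140000 (certain)
Overall = 0.6 × 86316.5 + 0.4 × 140000 = 51789.9 + 56000 = 107789.9

$107,789.90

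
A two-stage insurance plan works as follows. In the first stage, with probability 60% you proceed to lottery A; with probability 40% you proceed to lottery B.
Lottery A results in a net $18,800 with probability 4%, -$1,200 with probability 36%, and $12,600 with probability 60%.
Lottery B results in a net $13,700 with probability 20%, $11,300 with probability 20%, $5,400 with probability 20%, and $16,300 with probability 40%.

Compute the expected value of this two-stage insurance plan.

$9,768

EV(A) = 0.04 × 18800 + 0.36 × (-1200) + 0.6 × 12600 = 752 − 432 + 7560 = 7880
EV(B) = 0.2 × 13700 + 0.2 × 11300 + 0.2 × 5400 + 0.4 × 16300 = 2740 + 2260 + 1080 + 6520 = 12600
Overall = 0.6 × 7880 + 0.4 × 12600 = 4728 + 5040 = 9768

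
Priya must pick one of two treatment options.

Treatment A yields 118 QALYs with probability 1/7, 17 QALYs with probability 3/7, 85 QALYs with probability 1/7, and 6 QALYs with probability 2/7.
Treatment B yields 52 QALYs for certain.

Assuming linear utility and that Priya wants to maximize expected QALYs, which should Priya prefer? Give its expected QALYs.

Treatment A = 1/7 × 118 + 3/7 × 17 + 1/7 × 85 + 2/7 × 6 = 16.8571 + 7.2857 + 12.1429 + 1.7143 = 38
Treatment B: 52 (certain)

Treatment B (52 QALYs)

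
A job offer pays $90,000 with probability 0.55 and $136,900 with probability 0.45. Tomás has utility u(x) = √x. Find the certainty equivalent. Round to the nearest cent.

$109,892.25

E[u] = 0.55·√90000 + 0.45·√136900 = 0.55·300 + 0.45·370 = 331.5
CE = (331.5)² = 109892.25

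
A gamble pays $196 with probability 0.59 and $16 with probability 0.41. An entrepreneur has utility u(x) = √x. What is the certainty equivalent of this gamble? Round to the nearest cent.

$98.01

E[u] = 0.59·√196 + 0.41·√16 = 0.59·14 + 0.41·4 = 9.9
CE = (9.9)² = 98.01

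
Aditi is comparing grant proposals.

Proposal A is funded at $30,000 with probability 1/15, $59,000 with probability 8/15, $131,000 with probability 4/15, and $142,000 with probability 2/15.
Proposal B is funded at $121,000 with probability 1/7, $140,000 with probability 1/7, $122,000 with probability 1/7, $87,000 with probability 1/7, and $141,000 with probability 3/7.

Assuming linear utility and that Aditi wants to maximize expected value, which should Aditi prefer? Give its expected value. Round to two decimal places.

Proposal A = 1/15 × 30000 + 8/15 × 59000 + 4/15 × 131000 + 2/15 × 142000 = 2000 + 31466.6667 + 34933.3333 + 18933.3333 = 87333.3333
Proposal B = 1/7 × 121000 + 1/7 × 140000 + 1/7 × 122000 + 1/7 × 87000 + 3/7 × 141000 = 17285.7143 + 20000 + 17428.5714 + 12428.5714 + 60428.5714 = 127571.4286

Proposal B ($127,571.43)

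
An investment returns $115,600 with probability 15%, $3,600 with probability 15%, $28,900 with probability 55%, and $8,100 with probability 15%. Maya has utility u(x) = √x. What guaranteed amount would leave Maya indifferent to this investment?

$27,889

E[u] = 0.15·√115600 + 0.15·√3600 + 0.55·√28900 + 0.15·√8100 = 0.15·340 + 0.15·60 + 0.55·170 + 0.15·90 = 167
CE = (167)² = 27889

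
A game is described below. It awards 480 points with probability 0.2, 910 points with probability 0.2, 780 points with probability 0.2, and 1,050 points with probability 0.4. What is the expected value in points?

EV = 0.2 × 480 + 0.2 × 910 + 0.2 × 780 + 0.4 × 1050 = 96 + 182 + 156 + 420 = 854

854 points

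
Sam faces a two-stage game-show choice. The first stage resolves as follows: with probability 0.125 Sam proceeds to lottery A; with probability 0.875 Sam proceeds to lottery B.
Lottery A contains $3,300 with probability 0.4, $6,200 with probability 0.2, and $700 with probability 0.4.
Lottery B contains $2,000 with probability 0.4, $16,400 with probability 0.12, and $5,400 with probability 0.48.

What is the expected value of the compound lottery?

EV(A) = 0.4 × 3300 + 0.2 × 6200 + 0.4 × 700 = 1320 + 1240 + 280 = 2840
EV(B) = 0.4 × 2000 + 0.12 × 16400 + 0.48 × 5400 = 800 + 1968 + 2592 = 5360
Overall = 0.125 × 2840 + 0.875 × 5360 = 355 + 4690 = 5045

$5,045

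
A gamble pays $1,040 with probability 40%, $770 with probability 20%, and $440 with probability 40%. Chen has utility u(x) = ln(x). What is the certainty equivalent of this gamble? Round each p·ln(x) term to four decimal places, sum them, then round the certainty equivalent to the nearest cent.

E[u] = 0.4·ln(1040) + 0.2·ln(770) + 0.4·ln(440) = 2.7788 + 1.3293 + 2.4347 = 6.5428
CE = e^6.5428 ≈ 694.23

$694.23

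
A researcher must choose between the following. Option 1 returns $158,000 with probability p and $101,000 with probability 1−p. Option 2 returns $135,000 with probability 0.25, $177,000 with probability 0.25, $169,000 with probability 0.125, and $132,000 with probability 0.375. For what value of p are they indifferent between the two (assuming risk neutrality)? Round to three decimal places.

EV(Option 2) = 0.25 × 135000 + 0.25 × 177000 + 0.125 × 169000 + 0.375 × 132000 = 33750 + 44250 + 21125 + 49500 = 148625
p·158000 + (1−p)·101000 = 148625
57000p + 101000 = 148625
p = (148625 − 101000) / 57000

p = 0.836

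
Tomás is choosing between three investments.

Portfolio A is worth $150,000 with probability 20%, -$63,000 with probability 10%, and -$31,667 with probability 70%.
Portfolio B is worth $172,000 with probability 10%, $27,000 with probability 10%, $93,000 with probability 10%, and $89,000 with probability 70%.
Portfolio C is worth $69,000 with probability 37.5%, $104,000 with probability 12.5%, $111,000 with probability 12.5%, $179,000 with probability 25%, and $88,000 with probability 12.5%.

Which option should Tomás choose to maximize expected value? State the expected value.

Portfolio C ($108,500)

Portfolio A = 0.2 × 150000 + 0.1 × (-63000) + 0.7 × (-31667) = 30000 − 6300 − 22166.9 = 1533.1
Portfolio B = 0.1 × 172000 + 0.1 × 27000 + 0.1 × 93000 + 0.7 × 89000 = 17200 + 2700 + 9300 + 62300 = 91500
Portfolio C = 0.375 × 69000 + 0.125 × 104000 + 0.125 × 111000 + 0.25 × 179000 + 0.125 × 88000 = 25875 + 13000 + 13875 + 44750 + 11000 = 108500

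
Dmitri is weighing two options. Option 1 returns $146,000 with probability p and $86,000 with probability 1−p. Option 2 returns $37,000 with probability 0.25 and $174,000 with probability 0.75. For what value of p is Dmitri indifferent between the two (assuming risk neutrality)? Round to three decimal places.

EV(Option 2) = 0.25 × 37000 + 0.75 × 174000 = 9250 + 130500 = 139750
p·146000 + (1−p)·86000 = 139750
60000p + 86000 = 139750
p = (139750 − 86000) / 60000

p = 0.896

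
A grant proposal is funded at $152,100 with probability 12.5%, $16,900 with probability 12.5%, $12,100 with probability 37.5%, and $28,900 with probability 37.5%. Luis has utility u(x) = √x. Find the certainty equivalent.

$28,900

E[u] = 0.125·√152100 + 0.125·√16900 + 0.375·√12100 + 0.375·√28900 = 0.125·390 + 0.125·130 + 0.375·110 + 0.375·170 = 170
CE = (170)² = 28900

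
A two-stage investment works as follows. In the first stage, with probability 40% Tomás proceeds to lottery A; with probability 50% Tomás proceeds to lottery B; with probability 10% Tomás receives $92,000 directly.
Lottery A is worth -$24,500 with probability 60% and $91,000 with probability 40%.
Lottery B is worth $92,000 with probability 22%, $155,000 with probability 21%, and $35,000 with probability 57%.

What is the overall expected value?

$54,250

EV(A) = 0.6 × (-24500) + 0.4 × 91000 = -14700 + 36400 = 21700
EV(B) = 0.22 × 92000 + 0.21 × 155000 + 0.57 × 35000 = 20240 + 32550 + 19950 = 72740
Branch C: 92000 (certain)
Overall = 0.4 × 21700 + 0.5 × 72740 + 0.1 × 92000 = 8680 + 36370 + 9200 = 54250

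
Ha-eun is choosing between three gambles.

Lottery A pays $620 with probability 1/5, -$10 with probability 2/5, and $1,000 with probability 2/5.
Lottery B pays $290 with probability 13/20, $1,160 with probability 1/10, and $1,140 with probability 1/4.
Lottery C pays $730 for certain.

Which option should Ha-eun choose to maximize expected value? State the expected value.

Lottery C ($730)

Lottery A = 1/5 × 620 + 2/5 × (-10) + 2/5 × 1000 = 124 − 4 + 400 = 520
Lottery B = 13/20 × 290 + 1/10 × 1160 + 1/4 × 1140 = 188.5 + 116 + 285 = 589.5
Lottery C: 730 (certain)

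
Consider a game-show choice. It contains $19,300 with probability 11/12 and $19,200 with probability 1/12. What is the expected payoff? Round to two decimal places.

$19,291.67

EV = 11/12 × 19300 + 1/12 × 19200 = 17691.6667 + 1600 = 19291.6667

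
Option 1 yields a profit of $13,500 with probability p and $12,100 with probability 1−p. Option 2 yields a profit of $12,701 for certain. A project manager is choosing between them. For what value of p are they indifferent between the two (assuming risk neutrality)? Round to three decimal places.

p = 0.429

p·13500 + (1−p)·12100 = 12701
1400p + 12100 = 12701
p = (12701 − 12100) / 1400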